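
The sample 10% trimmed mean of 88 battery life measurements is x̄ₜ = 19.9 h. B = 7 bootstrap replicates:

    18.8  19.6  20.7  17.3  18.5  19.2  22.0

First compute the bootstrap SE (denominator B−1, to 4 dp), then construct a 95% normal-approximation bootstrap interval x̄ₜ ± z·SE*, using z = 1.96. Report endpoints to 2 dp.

(16.90, 22.90)

Mean of replicates = 19.4429; sum of squared deviations = 14.0971; SE* = √(14.0971/6) = 1.5328
Margin = 1.96 × 1.5328 = 3.004
Interval: 19.9 ± 3.004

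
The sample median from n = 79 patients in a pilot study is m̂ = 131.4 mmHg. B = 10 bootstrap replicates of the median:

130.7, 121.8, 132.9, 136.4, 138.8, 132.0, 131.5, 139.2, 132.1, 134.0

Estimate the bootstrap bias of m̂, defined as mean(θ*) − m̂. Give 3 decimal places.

bias = +1.540

mean(θ*) = (130.7 + 121.8 + 132.9 + 136.4 + 138.8 + 132.0 + 131.5 + 139.2 + 132.1 + 134.0) / 10 = 132.9400
bias = 132.9400 − 131.4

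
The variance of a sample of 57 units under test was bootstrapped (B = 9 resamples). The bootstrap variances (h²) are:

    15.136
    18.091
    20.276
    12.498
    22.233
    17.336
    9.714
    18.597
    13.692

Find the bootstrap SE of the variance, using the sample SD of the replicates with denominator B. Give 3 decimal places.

Bootstrap SE is the standard deviation of the 9 replicate variances.
Mean of replicates: (15.136 + 18.091 + 20.276 + 12.498 + 22.233 + 17.336 + 9.714 + 18.597 + 13.692) / 9 = 147.5730 / 9 = 16.3970
Sum of squared deviations: (−1.2610)² + (+1.6940)² + (+3.8790)² + (−3.8990)² + (+5.8360)² + (+0.9390)² + (−6.6830)² + (+2.2000)² + (−2.7050)² = 126.4687
Variance = 126.4687 / 9 = 14.0521
SE* = √14.0521

SE* = 3.749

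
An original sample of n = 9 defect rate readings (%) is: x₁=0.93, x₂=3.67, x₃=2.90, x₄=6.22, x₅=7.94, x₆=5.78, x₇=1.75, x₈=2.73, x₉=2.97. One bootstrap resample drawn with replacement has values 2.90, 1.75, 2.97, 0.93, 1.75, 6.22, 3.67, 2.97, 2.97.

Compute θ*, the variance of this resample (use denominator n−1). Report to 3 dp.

θ* = 2.269

Mean = 2.9033; sum of squared deviations = 18.1558
s² = 18.1558 / 8 = 2.2695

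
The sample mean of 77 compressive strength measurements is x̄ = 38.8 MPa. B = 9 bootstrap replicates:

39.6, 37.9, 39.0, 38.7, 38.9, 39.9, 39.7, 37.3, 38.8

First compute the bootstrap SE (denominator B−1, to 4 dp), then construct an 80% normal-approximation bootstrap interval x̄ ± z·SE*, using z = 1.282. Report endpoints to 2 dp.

(37.71, 39.89)

Mean of replicates = 38.8667; sum of squared deviations = 5.7400; SE* = √(5.7400/8) = 0.8471
Margin = 1.282 × 0.8471 = 1.086
Interval: 38.8 ± 1.086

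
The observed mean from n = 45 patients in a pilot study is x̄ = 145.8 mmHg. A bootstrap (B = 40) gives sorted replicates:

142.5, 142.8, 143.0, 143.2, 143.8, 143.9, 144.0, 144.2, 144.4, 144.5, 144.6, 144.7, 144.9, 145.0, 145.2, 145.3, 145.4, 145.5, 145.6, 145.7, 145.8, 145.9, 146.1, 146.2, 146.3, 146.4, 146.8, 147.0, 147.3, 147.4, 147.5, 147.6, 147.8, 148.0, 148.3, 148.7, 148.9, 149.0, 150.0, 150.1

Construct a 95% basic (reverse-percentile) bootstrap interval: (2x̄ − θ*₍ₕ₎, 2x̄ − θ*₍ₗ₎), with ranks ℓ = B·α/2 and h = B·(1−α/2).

Percentile endpoints at ranks 1 and 39: θ*₍1₎ = 142.5, θ*₍39₎ = 150.0.
Basic interval reflects these around x̄:
  lower = 2 × 145.8 − 150.0 = 141.6
  upper = 2 × 145.8 − 142.5 = 149.1

(141.6, 149.1)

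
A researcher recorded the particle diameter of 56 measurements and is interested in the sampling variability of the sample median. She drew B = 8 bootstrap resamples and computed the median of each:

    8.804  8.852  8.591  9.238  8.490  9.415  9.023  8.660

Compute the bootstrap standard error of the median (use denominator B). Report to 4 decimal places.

Bootstrap SE is the standard deviation of the 8 replicate medians.
Mean of replicates: (8.804 + 8.852 + 8.591 + 9.238 + 8.490 + 9.415 + 9.023 + 8.660) / 8 = 71.07300 / 8 = 8.88412
Sum of squared deviations: (−0.08012)² + (−0.03212)² + (−0.29312)² + (+0.35388)² + (−0.39412)² + (+0.53087)² + (+0.13888)² + (−0.22412)² = 0.72528
Variance = 0.72528 / 8 = 0.09066
SE* = √0.09066

SE* = 0.3011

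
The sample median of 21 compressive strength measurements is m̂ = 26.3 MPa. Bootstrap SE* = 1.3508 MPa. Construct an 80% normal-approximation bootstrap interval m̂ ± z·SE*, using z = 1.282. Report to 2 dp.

Margin = 1.282 × 1.3508 = 1.732
Interval: 26.3 ± 1.732

(24.57, 28.03)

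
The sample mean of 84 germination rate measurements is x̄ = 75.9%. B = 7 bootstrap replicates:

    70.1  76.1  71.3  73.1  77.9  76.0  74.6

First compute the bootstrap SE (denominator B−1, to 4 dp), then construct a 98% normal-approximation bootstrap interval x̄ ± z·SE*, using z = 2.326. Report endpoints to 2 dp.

(69.38, 82.42)

Mean of replicates = 74.1571; sum of squared deviations = 47.1171; SE* = √(47.1171/6) = 2.8023
Margin = 2.326 × 2.8023 = 6.518
Interval: 75.9 ± 6.518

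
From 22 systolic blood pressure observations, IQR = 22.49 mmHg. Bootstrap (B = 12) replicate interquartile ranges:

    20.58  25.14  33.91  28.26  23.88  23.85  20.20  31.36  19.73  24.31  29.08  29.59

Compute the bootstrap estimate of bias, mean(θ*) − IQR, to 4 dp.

mean(θ*) = (20.58 + 25.14 + 33.91 + 28.26 + 23.88 + 23.85 + 20.20 + 31.36 + 19.73 + 24.31 + 29.08 + 29.59) / 12 = 25.82417
bias = 25.82417 − 22.49

bias = +3.3342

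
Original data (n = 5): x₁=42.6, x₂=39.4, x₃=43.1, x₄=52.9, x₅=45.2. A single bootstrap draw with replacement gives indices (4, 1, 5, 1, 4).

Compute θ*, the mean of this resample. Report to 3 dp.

θ* = 47.240

Resample values: 52.9, 42.6, 45.2, 42.6, 52.9.
Mean = (52.9 + 42.6 + 45.2 + 42.6 + 52.9) / 5 = 236.20 / 5 = 47.240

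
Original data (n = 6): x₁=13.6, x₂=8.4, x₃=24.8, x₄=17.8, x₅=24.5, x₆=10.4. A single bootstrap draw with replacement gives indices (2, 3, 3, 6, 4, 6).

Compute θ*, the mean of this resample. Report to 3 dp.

Resample values: 8.4, 24.8, 24.8, 10.4, 17.8, 10.4.
Mean = (8.4 + 24.8 + 24.8 + 10.4 + 17.8 + 10.4) / 6 = 96.60 / 6 = 16.100

θ* = 16.100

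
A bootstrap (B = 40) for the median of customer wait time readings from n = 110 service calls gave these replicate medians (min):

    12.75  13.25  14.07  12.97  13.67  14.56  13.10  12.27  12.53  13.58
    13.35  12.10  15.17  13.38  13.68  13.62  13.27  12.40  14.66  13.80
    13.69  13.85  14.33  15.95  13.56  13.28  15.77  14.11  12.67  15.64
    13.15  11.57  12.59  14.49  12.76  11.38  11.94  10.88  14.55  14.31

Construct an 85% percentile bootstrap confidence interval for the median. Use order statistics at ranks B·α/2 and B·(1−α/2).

(11.57, 15.17)

Sorted replicates: 10.88, 11.38, 11.57, 11.94, 12.10, 12.27, 12.40, 12.53, 12.59, 12.67, 12.75, 12.76, 12.97, 13.10, 13.15, 13.25, 13.27, 13.28, 13.35, 13.38, 13.56, 13.58, 13.62, 13.67, 13.68, 13.69, 13.80, 13.85, 14.07, 14.11, 14.31, 14.33, 14.49, 14.55, 14.56, 14.66, 15.17, 15.64, 15.77, 15.95
α = 0.15; lower rank = 40 × 0.075 = 3; upper rank = 40 × 0.925 = 37.
The 3rd smallest replicate is 11.57; the 37th is 15.17.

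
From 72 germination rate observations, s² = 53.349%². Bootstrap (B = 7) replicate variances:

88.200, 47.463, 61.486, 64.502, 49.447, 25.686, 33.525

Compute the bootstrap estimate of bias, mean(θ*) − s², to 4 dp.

bias = −0.4477

mean(θ*) = (88.200 + 47.463 + 61.486 + 64.502 + 49.447 + 25.686 + 33.525) / 7 = 52.90129
bias = 52.90129 − 53.349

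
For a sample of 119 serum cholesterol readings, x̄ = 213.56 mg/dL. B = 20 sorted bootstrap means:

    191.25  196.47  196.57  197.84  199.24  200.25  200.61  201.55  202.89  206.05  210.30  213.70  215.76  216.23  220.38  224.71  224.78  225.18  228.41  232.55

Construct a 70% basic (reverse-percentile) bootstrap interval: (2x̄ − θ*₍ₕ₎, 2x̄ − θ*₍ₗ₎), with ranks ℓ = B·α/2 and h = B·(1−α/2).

Percentile endpoints at ranks 3 and 17: θ*₍3₎ = 196.57, θ*₍17₎ = 224.78.
Basic interval reflects these around x̄:
  lower = 2 × 213.56 − 224.78 = 202.34
  upper = 2 × 213.56 − 196.57 = 230.55

(202.34, 230.55)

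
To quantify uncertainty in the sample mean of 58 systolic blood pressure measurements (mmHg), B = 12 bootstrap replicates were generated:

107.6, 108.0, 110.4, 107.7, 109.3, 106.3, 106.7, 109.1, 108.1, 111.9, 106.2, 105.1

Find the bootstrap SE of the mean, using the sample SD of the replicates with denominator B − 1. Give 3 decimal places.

SE* = 1.915

Bootstrap SE is the standard deviation of the 12 replicate means.
Mean of replicates: (107.6 + 108.0 + 110.4 + 107.7 + 109.3 + 106.3 + 106.7 + 109.1 + 108.1 + 111.9 + 106.2 + 105.1) / 12 = 1296.4000 / 12 = 108.0333
Sum of squared deviations: (−0.4333)² + (−0.0333)² + (+2.3667)² + (−0.3333)² + (+1.2667)² + (−1.7333)² + (−1.3333)² + (+1.0667)² + (+0.0667)² + (+3.8667)² + (−1.8333)² + (−2.9333)² = 40.3467
Variance = 40.3467 / 11 = 3.6679
SE* = √3.6679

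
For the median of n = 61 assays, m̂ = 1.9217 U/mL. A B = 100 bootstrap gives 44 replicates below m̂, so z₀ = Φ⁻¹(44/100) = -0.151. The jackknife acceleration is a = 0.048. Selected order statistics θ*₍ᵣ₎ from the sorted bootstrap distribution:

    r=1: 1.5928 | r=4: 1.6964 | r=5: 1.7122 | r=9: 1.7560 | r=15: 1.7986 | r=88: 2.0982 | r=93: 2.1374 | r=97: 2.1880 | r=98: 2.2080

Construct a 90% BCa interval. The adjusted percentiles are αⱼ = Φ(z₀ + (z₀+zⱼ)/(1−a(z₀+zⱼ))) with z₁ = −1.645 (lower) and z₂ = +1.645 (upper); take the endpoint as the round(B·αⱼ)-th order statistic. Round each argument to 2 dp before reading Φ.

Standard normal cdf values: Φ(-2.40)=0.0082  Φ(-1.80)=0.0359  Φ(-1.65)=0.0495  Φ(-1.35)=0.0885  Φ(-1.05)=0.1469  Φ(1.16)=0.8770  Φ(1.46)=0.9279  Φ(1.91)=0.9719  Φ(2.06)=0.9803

Lower: z₀ + z₁ = -0.151 + (-1.645) = -1.796; 1 − a(z₀+z₁) = 1 − (0.048)(-1.796) = 1.0862; argument = -0.151 + (-1.796)/1.0862 = -1.8045 → -1.80.
α₁ = Φ(-1.80) = 0.0359; rank = round(100 × 0.0359) = 4; θ*₍4₎ = 1.6964.
Upper: z₀ + z₂ = 1.494; 1 − a(z₀+z₂) = 0.9283; argument = 1.4584 → 1.46; α₂ = 0.9279; rank = 93; θ*₍93₎ = 2.1374.

(1.6964, 2.1374)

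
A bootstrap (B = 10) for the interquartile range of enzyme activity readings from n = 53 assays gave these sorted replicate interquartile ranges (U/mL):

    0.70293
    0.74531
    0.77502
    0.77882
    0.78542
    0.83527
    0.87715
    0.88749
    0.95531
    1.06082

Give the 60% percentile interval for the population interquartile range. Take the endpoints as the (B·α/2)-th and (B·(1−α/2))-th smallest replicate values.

α = 0.40; lower rank = 10 × 0.200 = 2; upper rank = 10 × 0.800 = 8.
The 2nd smallest replicate is 0.74531; the 8th is 0.88749.

(0.74531, 0.88749)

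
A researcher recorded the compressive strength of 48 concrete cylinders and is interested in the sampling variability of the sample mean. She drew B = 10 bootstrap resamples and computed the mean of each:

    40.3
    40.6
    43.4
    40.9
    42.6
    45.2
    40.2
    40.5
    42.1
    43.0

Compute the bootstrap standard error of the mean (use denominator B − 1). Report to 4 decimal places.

Bootstrap SE is the standard deviation of the 10 replicate means.
Mean of replicates: (40.3 + 40.6 + 43.4 + 40.9 + 42.6 + 45.2 + 40.2 + 40.5 + 42.1 + 43.0) / 10 = 418.80000 / 10 = 41.88000
Sum of squared deviations: (−1.58000)² + (−1.28000)² + (+1.52000)² + (−0.98000)² + (+0.72000)² + (+3.32000)² + (−1.68000)² + (−1.38000)² + (+0.22000)² + (+1.12000)² = 24.97600
Variance = 24.97600 / 9 = 2.77511
SE* = √2.77511

SE* = 1.6659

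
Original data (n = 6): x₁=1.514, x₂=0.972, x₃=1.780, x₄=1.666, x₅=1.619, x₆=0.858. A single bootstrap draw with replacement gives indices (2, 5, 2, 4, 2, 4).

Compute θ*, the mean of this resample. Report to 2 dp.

Resample values: 0.972, 1.619, 0.972, 1.666, 0.972, 1.666.
Mean = (0.972 + 1.619 + 0.972 + 1.666 + 0.972 + 1.666) / 6 = 7.8670 / 6 = 1.31

θ* = 1.31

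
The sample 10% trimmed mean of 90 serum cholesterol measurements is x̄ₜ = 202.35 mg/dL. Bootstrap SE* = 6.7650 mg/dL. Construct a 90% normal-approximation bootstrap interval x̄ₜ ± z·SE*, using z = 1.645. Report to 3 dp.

Margin = 1.645 × 6.7650 = 11.1284
Interval: 202.35 ± 11.1284

(191.222, 213.478)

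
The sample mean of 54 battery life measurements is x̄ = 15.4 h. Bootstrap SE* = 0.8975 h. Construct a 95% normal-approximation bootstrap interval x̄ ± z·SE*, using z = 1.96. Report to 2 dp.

(13.64, 17.16)

Margin = 1.96 × 0.8975 = 1.759
Interval: 15.4 ± 1.759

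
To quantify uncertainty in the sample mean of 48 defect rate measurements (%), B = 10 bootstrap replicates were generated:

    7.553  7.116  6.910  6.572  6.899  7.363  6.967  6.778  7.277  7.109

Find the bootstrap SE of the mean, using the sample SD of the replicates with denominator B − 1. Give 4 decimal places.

SE* = 0.2910

Bootstrap SE is the standard deviation of the 10 replicate means.
Mean of replicates: (7.553 + 7.116 + 6.910 + 6.572 + 6.899 + 7.363 + 6.967 + 6.778 + 7.277 + 7.109) / 10 = 70.54400 / 10 = 7.05440
Sum of squared deviations: (+0.49860)² + (+0.06160)² + (−0.14440)² + (−0.48240)² + (−0.15540)² + (+0.30860)² + (−0.08740)² + (−0.27640)² + (+0.22260)² + (+0.05460)² = 0.76191
Variance = 0.76191 / 9 = 0.08466
SE* = √0.08466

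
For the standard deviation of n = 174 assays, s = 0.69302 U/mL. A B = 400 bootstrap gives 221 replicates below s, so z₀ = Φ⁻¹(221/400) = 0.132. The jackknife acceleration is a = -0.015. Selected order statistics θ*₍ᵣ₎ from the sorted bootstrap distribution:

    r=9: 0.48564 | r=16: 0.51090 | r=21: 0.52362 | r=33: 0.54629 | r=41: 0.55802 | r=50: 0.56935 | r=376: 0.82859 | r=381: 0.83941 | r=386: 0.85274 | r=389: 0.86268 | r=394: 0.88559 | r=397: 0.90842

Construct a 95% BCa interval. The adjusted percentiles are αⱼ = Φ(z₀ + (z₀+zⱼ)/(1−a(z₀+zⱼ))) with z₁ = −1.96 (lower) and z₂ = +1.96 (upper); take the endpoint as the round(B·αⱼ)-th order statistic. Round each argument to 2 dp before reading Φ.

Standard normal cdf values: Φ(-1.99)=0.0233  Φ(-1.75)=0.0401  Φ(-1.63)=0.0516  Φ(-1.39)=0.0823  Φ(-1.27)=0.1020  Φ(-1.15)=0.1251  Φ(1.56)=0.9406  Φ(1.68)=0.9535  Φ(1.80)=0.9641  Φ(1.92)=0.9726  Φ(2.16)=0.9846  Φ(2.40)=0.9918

(0.51090, 0.88559)

Lower: z₀ + z₁ = 0.132 + (-1.960) = -1.828; 1 − a(z₀+z₁) = 1 − (-0.015)(-1.828) = 0.9726; argument = 0.132 + (-1.828)/0.9726 = -1.7475 → -1.75.
α₁ = Φ(-1.75) = 0.0401; rank = round(400 × 0.0401) = 16; θ*₍16₎ = 0.51090.
Upper: z₀ + z₂ = 2.092; 1 − a(z₀+z₂) = 1.0314; argument = 2.1604 → 2.16; α₂ = 0.9846; rank = 394; θ*₍394₎ = 0.88559.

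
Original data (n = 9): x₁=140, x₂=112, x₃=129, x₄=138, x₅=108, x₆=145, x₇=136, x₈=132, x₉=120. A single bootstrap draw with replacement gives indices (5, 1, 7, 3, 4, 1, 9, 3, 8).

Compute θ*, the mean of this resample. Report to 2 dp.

θ* = 130.22

Resample values: 108, 140, 136, 129, 138, 140, 120, 129, 132.
Mean = (108 + 140 + 136 + 129 + 138 + 140 + 120 + 129 + 132) / 9 = 1172.0 / 9 = 130.22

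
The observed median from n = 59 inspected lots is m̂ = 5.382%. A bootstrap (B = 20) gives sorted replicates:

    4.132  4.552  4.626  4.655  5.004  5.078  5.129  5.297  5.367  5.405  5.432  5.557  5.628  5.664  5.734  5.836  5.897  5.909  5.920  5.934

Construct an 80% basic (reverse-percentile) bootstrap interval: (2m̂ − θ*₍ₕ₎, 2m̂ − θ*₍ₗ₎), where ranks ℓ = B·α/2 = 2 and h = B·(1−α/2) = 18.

(4.855, 6.212)

Percentile endpoints at ranks 2 and 18: θ*₍2₎ = 4.552, θ*₍18₎ = 5.909.
Basic interval reflects these around m̂:
  lower = 2 × 5.382 − 5.909 = 4.855
  upper = 2 × 5.382 − 4.552 = 6.212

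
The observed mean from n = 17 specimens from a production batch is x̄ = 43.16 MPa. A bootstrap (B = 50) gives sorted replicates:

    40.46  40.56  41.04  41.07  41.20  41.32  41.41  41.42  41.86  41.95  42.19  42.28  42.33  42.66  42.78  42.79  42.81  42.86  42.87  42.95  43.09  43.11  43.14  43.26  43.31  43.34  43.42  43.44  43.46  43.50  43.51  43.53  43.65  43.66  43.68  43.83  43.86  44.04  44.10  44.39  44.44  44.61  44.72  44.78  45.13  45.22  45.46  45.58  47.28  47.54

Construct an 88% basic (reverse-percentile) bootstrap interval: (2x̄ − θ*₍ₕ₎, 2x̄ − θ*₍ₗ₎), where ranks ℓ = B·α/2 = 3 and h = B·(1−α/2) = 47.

Percentile endpoints at ranks 3 and 47: θ*₍3₎ = 41.04, θ*₍47₎ = 45.46.
Basic interval reflects these around x̄:
  lower = 2 × 43.16 − 45.46 = 40.86
  upper = 2 × 43.16 − 41.04 = 45.28

(40.86, 45.28)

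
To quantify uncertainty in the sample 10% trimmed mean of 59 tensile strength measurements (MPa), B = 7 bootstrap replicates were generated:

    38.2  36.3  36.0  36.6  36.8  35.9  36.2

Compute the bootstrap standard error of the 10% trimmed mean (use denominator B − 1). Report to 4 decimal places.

Bootstrap SE is the standard deviation of the 7 replicate 10% trimmed means.
Mean of replicates: (38.2 + 36.3 + 36.0 + 36.6 + 36.8 + 35.9 + 36.2) / 7 = 256.00000 / 7 = 36.57143
Sum of squared deviations: (+1.62857)² + (−0.27143)² + (−0.57143)² + (+0.02857)² + (+0.22857)² + (−0.67143)² + (−0.37143)² = 3.69429
Variance = 3.69429 / 6 = 0.61571
SE* = √0.61571

SE* = 0.7847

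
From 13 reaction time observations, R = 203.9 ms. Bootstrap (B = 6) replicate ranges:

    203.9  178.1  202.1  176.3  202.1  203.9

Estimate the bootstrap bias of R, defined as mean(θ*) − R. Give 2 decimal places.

mean(θ*) = (203.9 + 178.1 + 202.1 + 176.3 + 202.1 + 203.9) / 6 = 194.400
bias = 194.400 − 203.9

bias = −9.50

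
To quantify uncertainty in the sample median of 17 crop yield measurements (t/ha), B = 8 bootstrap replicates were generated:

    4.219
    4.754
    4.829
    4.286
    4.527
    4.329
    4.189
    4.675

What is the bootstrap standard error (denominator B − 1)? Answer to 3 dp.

SE* = 0.254

Bootstrap SE is the standard deviation of the 8 replicate medians.
Mean of replicates: (4.219 + 4.754 + 4.829 + 4.286 + 4.527 + 4.329 + 4.189 + 4.675) / 8 = 35.8080 / 8 = 4.4760
Sum of squared deviations: (−0.2570)² + (+0.2780)² + (+0.3530)² + (−0.1900)² + (+0.0510)² + (−0.1470)² + (−0.2870)² + (+0.1990)² = 0.4502
Variance = 0.4502 / 7 = 0.0643
SE* = √0.0643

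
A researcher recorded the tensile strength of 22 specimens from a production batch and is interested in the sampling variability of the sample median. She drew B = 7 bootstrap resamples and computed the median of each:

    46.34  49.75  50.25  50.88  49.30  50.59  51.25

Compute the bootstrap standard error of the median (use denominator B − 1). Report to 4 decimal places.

SE* = 1.6488

Bootstrap SE is the standard deviation of the 7 replicate medians.
Mean of replicates: (46.34 + 49.75 + 50.25 + 50.88 + 49.30 + 50.59 + 51.25) / 7 = 348.36000 / 7 = 49.76571
Sum of squared deviations: (−3.42571)² + (−0.01571)² + (+0.48429)² + (+1.11429)² + (−0.46571)² + (+0.82429)² + (+1.48429)² = 16.31137
Variance = 16.31137 / 6 = 2.71856
SE* = √2.71856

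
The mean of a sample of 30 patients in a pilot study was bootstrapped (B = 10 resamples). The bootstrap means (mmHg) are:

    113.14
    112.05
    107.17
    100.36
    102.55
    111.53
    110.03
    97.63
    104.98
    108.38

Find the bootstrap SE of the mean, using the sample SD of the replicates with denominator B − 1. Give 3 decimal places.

SE* = 5.272

Bootstrap SE is the standard deviation of the 10 replicate means.
Mean of replicates: (113.14 + 112.05 + 107.17 + 100.36 + 102.55 + 111.53 + 110.03 + 97.63 + 104.98 + 108.38) / 10 = 1067.8200 / 10 = 106.7820
Sum of squared deviations: (+6.3580)² + (+5.2680)² + (+0.3880)² + (−6.4220)² + (−4.2320)² + (+4.7480)² + (+3.2480)² + (−9.1520)² + (−1.8020)² + (+1.5980)² = 250.1314
Variance = 250.1314 / 9 = 27.7924
SE* = √27.7924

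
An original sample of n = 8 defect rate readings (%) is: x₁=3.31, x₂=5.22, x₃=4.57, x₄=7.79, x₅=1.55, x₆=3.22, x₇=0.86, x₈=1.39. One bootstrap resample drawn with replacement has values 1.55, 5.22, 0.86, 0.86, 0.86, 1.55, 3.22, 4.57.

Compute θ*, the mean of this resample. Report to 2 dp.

Mean = (1.55 + 5.22 + 0.86 + 0.86 + 0.86 + 1.55 + 3.22 + 4.57) / 8 = 18.690 / 8 = 2.34

θ* = 2.34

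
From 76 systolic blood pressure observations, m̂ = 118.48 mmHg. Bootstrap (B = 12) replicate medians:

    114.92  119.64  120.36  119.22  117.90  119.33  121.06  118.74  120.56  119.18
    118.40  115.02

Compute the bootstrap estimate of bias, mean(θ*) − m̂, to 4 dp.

mean(θ*) = (114.92 + 119.64 + 120.36 + 119.22 + 117.90 + 119.33 + 121.06 + 118.74 + 120.56 + 119.18 + 118.40 + 115.02) / 12 = 118.69417
bias = 118.69417 − 118.48

bias = +0.2142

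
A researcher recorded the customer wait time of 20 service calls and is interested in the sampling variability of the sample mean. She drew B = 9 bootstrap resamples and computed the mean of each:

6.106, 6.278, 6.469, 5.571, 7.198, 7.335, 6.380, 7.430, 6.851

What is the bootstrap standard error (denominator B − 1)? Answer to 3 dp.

Bootstrap SE is the standard deviation of the 9 replicate means.
Mean of replicates: (6.106 + 6.278 + 6.469 + 5.571 + 7.198 + 7.335 + 6.380 + 7.430 + 6.851) / 9 = 59.6180 / 9 = 6.6242
Sum of squared deviations: (−0.5182)² + (−0.3462)² + (−0.1552)² + (−1.0532)² + (+0.5738)² + (+0.7108)² + (−0.2442)² + (+0.8058)² + (+0.2268)² = 3.1166
Variance = 3.1166 / 8 = 0.3896
SE* = √0.3896

SE* = 0.624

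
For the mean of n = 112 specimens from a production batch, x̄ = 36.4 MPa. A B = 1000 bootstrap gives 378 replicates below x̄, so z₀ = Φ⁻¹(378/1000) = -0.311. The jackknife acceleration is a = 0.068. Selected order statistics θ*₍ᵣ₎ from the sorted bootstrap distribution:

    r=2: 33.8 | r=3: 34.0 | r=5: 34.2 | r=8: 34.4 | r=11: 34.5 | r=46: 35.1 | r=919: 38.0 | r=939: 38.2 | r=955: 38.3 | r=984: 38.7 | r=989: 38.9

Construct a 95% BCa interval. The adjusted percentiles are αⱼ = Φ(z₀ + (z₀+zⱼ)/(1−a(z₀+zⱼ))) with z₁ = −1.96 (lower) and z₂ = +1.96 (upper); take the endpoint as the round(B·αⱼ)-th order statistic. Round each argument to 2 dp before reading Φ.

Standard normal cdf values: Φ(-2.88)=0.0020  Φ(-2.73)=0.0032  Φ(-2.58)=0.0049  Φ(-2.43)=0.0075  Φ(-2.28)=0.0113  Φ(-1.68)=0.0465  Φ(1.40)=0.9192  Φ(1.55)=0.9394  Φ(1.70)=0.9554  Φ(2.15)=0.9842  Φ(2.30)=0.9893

Lower: z₀ + z₁ = -0.311 + (-1.960) = -2.271; 1 − a(z₀+z₁) = 1 − (0.068)(-2.271) = 1.1544; argument = -0.311 + (-2.271)/1.1544 = -2.2782 → -2.28.
α₁ = Φ(-2.28) = 0.0113; rank = round(1000 × 0.0113) = 11; θ*₍11₎ = 34.5.
Upper: z₀ + z₂ = 1.649; 1 − a(z₀+z₂) = 0.8879; argument = 1.5463 → 1.55; α₂ = 0.9394; rank = 939; θ*₍939₎ = 38.2.

(34.5, 38.2)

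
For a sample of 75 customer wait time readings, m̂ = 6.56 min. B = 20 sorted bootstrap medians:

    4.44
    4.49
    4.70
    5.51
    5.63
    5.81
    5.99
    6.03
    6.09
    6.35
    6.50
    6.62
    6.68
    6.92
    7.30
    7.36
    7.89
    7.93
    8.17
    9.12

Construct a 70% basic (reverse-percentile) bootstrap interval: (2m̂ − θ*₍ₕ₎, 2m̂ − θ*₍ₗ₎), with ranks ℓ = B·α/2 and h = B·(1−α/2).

Percentile endpoints at ranks 3 and 17: θ*₍3₎ = 4.70, θ*₍17₎ = 7.89.
Basic interval reflects these around m̂:
  lower = 2 × 6.56 − 7.89 = 5.23
  upper = 2 × 6.56 − 4.70 = 8.42

(5.23, 8.42)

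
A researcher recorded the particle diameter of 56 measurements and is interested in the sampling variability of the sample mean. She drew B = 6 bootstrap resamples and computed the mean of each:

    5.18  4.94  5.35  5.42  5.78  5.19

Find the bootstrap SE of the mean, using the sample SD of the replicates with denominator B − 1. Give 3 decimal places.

Bootstrap SE is the standard deviation of the 6 replicate means.
Mean of replicates: (5.18 + 4.94 + 5.35 + 5.42 + 5.78 + 5.19) / 6 = 31.8600 / 6 = 5.3100
Sum of squared deviations: (−0.1300)² + (−0.3700)² + (+0.0400)² + (+0.1100)² + (+0.4700)² + (−0.1200)² = 0.4028
Variance = 0.4028 / 5 = 0.0806
SE* = √0.0806

SE* = 0.284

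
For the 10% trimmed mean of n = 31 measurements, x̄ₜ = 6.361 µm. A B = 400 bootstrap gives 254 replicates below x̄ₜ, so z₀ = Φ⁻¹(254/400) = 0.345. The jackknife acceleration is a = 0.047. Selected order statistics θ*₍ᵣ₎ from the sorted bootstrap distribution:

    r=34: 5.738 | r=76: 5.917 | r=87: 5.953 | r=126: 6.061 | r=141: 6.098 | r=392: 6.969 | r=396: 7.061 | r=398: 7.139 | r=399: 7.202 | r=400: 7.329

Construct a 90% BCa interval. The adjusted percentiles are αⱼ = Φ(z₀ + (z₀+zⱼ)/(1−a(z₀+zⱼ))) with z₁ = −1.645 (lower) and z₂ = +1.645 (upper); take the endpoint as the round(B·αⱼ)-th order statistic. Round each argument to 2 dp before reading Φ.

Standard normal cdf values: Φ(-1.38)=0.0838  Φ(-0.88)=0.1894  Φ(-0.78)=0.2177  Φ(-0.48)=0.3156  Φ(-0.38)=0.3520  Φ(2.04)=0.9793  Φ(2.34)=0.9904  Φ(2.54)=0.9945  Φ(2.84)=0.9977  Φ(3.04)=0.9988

Lower: z₀ + z₁ = 0.345 + (-1.645) = -1.300; 1 − a(z₀+z₁) = 1 − (0.047)(-1.300) = 1.0611; argument = 0.345 + (-1.300)/1.0611 = -0.8801 → -0.88.
α₁ = Φ(-0.88) = 0.1894; rank = round(400 × 0.1894) = 76; θ*₍76₎ = 5.917.
Upper: z₀ + z₂ = 1.990; 1 − a(z₀+z₂) = 0.9065; argument = 2.5403 → 2.54; α₂ = 0.9945; rank = 398; θ*₍398₎ = 7.139.

(5.917, 7.139)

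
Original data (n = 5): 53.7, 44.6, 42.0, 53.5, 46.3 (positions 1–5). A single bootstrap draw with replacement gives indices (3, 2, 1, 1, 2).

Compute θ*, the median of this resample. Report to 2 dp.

Resample values: 42.0, 44.6, 53.7, 53.7, 44.6.
Sorted: 42.0, 44.6, 44.6, 53.7, 53.7
Median = middle value = 44.60

θ* = 44.60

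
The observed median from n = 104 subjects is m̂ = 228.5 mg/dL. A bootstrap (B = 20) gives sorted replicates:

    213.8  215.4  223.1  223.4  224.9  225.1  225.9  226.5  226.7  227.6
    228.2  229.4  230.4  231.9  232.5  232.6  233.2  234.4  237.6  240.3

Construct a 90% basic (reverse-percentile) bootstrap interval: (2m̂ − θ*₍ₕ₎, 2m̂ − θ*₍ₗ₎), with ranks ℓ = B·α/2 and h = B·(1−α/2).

Percentile endpoints at ranks 1 and 19: θ*₍1₎ = 213.8, θ*₍19₎ = 237.6.
Basic interval reflects these around m̂:
  lower = 2 × 228.5 − 237.6 = 219.4
  upper = 2 × 228.5 − 213.8 = 243.2

(219.4, 243.2)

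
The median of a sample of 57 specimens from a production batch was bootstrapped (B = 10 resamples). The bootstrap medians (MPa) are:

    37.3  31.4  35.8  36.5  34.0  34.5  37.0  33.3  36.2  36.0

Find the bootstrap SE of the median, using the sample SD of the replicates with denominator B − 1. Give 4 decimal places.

Bootstrap SE is the standard deviation of the 10 replicate medians.
Mean of replicates: (37.3 + 31.4 + 35.8 + 36.5 + 34.0 + 34.5 + 37.0 + 33.3 + 36.2 + 36.0) / 10 = 352.00000 / 10 = 35.20000
Sum of squared deviations: (+2.10000)² + (−3.80000)² + (+0.60000)² + (+1.30000)² + (−1.20000)² + (−0.70000)² + (+1.80000)² + (−1.90000)² + (+1.00000)² + (+0.80000)² = 31.32000
Variance = 31.32000 / 9 = 3.48000
SE* = √3.48000

SE* = 1.8655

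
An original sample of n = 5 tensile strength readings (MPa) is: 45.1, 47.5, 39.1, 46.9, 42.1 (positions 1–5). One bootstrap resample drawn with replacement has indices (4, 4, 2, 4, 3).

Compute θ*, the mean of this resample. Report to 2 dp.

Resample values: 46.9, 46.9, 47.5, 46.9, 39.1.
Mean = (46.9 + 46.9 + 47.5 + 46.9 + 39.1) / 5 = 227.30 / 5 = 45.46

θ* = 45.46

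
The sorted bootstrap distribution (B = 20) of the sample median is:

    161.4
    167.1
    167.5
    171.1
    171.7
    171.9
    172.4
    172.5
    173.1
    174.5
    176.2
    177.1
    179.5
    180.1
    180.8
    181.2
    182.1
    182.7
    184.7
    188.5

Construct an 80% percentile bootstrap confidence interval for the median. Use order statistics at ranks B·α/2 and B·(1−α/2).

α = 0.20; lower rank = 20 × 0.100 = 2; upper rank = 20 × 0.900 = 18.
The 2nd smallest replicate is 167.1; the 18th is 182.7.

(167.1, 182.7)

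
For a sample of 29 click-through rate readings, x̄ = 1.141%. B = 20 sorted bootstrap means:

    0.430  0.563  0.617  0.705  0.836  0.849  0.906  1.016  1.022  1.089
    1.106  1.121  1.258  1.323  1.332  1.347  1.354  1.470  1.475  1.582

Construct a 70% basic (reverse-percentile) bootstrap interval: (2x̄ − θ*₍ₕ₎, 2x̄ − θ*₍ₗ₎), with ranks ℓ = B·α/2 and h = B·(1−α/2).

(0.928, 1.665)

Percentile endpoints at ranks 3 and 17: θ*₍3₎ = 0.617, θ*₍17₎ = 1.354.
Basic interval reflects these around x̄:
  lower = 2 × 1.141 − 1.354 = 0.928
  upper = 2 × 1.141 − 0.617 = 1.665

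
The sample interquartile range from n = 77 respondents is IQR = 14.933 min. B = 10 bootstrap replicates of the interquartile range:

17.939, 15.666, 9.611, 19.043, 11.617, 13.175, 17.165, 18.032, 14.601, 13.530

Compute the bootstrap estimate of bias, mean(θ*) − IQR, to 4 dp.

bias = +0.1049

mean(θ*) = (17.939 + 15.666 + 9.611 + 19.043 + 11.617 + 13.175 + 17.165 + 18.032 + 14.601 + 13.530) / 10 = 15.03790
bias = 15.03790 − 14.933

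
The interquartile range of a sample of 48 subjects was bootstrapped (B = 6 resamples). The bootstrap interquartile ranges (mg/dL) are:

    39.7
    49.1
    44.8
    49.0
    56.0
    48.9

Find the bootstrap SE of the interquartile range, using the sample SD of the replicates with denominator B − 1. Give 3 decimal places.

SE* = 5.406

Bootstrap SE is the standard deviation of the 6 replicate interquartile ranges.
Mean of replicates: (39.7 + 49.1 + 44.8 + 49.0 + 56.0 + 48.9) / 6 = 287.5000 / 6 = 47.9167
Sum of squared deviations: (−8.2167)² + (+1.1833)² + (−3.1167)² + (+1.0833)² + (+8.0833)² + (+0.9833)² = 146.1083
Variance = 146.1083 / 5 = 29.2217
SE* = √29.2217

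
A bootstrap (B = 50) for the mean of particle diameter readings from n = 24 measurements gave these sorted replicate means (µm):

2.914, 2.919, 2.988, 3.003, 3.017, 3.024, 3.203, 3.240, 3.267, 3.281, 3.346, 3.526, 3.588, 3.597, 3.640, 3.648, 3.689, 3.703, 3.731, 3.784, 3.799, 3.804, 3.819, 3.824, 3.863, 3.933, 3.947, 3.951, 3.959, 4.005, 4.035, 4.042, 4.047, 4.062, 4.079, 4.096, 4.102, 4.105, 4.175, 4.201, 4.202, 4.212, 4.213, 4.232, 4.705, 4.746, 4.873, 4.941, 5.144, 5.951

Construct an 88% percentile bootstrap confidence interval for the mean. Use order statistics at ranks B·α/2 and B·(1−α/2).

(2.988, 4.873)

α = 0.12; lower rank = 50 × 0.060 = 3; upper rank = 50 × 0.940 = 47.
The 3rd smallest replicate is 2.988; the 47th is 4.873.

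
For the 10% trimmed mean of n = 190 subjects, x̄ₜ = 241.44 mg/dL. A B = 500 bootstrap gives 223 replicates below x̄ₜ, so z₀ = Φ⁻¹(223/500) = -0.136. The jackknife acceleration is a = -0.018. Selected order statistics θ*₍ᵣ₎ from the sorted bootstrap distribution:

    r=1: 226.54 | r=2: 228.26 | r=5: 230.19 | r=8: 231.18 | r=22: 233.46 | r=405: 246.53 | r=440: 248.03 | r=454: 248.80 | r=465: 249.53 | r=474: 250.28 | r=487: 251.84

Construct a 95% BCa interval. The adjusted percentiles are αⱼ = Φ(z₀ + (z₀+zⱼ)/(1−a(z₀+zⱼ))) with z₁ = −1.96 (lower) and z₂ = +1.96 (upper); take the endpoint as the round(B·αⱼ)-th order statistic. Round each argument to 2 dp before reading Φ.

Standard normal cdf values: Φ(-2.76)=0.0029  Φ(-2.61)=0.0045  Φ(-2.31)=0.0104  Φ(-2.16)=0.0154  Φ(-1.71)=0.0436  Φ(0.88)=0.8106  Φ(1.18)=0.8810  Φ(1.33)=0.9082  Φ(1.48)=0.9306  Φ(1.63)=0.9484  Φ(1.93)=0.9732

Lower: z₀ + z₁ = -0.136 + (-1.960) = -2.096; 1 − a(z₀+z₁) = 1 − (-0.018)(-2.096) = 0.9623; argument = -0.136 + (-2.096)/0.9623 = -2.3142 → -2.31.
α₁ = Φ(-2.31) = 0.0104; rank = round(500 × 0.0104) = 5; θ*₍5₎ = 230.19.
Upper: z₀ + z₂ = 1.824; 1 − a(z₀+z₂) = 1.0328; argument = 1.6300 → 1.63; α₂ = 0.9484; rank = 474; θ*₍474₎ = 250.28.

(230.19, 250.28)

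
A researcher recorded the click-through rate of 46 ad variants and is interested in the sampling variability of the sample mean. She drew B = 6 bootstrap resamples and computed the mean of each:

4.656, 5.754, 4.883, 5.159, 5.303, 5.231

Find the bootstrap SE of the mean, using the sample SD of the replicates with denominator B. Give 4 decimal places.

SE* = 0.3437

Bootstrap SE is the standard deviation of the 6 replicate means.
Mean of replicates: (4.656 + 5.754 + 4.883 + 5.159 + 5.303 + 5.231) / 6 = 30.98600 / 6 = 5.16433
Sum of squared deviations: (−0.50833)² + (+0.58967)² + (−0.28133)² + (−0.00533)² + (+0.13867)² + (+0.06667)² = 0.70896
Variance = 0.70896 / 6 = 0.11816
SE* = √0.11816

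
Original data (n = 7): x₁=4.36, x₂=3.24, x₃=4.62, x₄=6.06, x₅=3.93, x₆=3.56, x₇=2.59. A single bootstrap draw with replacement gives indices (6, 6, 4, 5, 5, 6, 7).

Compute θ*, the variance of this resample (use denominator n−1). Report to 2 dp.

θ* = 1.12

Resample values: 3.56, 3.56, 6.06, 3.93, 3.93, 3.56, 2.59.
Mean = 3.8843; sum of squared deviations = 6.7286
s² = 6.7286 / 6 = 1.1214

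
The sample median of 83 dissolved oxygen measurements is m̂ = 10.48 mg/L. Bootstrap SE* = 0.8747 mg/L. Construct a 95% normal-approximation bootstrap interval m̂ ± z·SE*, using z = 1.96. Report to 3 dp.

Margin = 1.96 × 0.8747 = 1.7144
Interval: 10.48 ± 1.7144

(8.766, 12.194)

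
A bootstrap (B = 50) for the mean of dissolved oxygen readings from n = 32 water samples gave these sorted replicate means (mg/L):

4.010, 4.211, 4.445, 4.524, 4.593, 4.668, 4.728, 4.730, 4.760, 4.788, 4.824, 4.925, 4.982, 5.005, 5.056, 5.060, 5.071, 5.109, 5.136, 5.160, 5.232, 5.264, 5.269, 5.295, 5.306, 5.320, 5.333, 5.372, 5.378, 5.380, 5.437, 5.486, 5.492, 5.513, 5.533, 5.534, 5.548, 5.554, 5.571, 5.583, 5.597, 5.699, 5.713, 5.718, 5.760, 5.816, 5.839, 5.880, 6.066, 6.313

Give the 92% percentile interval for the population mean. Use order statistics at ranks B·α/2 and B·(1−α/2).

α = 0.08; lower rank = 50 × 0.040 = 2; upper rank = 50 × 0.960 = 48.
The 2nd smallest replicate is 4.211; the 48th is 5.880.

(4.211, 5.880)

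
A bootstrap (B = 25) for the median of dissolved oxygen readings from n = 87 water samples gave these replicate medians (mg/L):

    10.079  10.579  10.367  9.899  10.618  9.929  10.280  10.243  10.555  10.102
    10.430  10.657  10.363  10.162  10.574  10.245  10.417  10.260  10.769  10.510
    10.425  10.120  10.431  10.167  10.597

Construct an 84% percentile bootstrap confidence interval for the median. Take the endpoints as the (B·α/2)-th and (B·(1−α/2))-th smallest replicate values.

(9.929, 10.618)

Sorted replicates: 9.899, 9.929, 10.079, 10.102, 10.120, 10.162, 10.167, 10.243, 10.245, 10.260, 10.280, 10.363, 10.367, 10.417, 10.425, 10.430, 10.431, 10.510, 10.555, 10.574, 10.579, 10.597, 10.618, 10.657, 10.769
α = 0.16; lower rank = 25 × 0.080 = 2; upper rank = 25 × 0.920 = 23.
The 2nd smallest replicate is 9.929; the 23rd is 10.618.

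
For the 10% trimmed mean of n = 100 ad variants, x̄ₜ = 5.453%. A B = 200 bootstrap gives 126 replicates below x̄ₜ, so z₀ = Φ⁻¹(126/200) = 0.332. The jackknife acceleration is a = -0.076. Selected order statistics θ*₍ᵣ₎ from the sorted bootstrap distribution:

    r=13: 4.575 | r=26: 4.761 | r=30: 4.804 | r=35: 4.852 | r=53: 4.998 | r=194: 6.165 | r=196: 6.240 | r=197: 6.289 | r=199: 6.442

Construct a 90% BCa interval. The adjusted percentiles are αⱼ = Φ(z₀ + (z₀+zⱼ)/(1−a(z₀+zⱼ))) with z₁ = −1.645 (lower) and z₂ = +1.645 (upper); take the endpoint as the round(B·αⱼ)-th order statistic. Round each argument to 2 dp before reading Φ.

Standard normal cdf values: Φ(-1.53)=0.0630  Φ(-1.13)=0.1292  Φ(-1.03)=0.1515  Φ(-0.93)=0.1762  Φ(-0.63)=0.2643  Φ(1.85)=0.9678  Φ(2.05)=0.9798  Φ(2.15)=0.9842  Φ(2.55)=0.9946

(4.761, 6.240)

Lower: z₀ + z₁ = 0.332 + (-1.645) = -1.313; 1 − a(z₀+z₁) = 1 − (-0.076)(-1.313) = 0.9002; argument = 0.332 + (-1.313)/0.9002 = -1.1265 → -1.13.
α₁ = Φ(-1.13) = 0.1292; rank = round(200 × 0.1292) = 26; θ*₍26₎ = 4.761.
Upper: z₀ + z₂ = 1.977; 1 − a(z₀+z₂) = 1.1503; argument = 2.0508 → 2.05; α₂ = 0.9798; rank = 196; θ*₍196₎ = 6.240.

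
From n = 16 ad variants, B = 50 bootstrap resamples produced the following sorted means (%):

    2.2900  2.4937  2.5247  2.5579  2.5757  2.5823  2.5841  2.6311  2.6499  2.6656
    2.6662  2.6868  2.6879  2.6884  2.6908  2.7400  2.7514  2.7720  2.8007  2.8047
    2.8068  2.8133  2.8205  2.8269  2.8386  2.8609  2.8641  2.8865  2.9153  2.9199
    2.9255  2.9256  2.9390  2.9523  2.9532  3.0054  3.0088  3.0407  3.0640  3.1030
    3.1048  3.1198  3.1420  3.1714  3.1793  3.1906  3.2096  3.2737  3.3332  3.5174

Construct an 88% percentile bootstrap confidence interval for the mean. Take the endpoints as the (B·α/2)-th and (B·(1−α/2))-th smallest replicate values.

α = 0.12; lower rank = 50 × 0.060 = 3; upper rank = 50 × 0.940 = 47.
The 3rd smallest replicate is 2.5247; the 47th is 3.2096.

(2.5247, 3.2096)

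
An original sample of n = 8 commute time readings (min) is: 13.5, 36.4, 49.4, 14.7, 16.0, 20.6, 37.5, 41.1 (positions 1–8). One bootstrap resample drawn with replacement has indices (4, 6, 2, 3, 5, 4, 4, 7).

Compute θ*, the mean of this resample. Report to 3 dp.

θ* = 25.500

Resample values: 14.7, 20.6, 36.4, 49.4, 16.0, 14.7, 14.7, 37.5.
Mean = (14.7 + 20.6 + 36.4 + 49.4 + 16.0 + 14.7 + 14.7 + 37.5) / 8 = 204.00 / 8 = 25.500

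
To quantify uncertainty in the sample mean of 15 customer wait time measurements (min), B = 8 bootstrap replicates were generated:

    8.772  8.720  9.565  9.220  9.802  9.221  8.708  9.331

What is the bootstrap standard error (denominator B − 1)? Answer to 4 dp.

Bootstrap SE is the standard deviation of the 8 replicate means.
Mean of replicates: (8.772 + 8.720 + 9.565 + 9.220 + 9.802 + 9.221 + 8.708 + 9.331) / 8 = 73.33900 / 8 = 9.16737
Sum of squared deviations: (−0.39537)² + (−0.44737)² + (+0.39762)² + (+0.05263)² + (+0.63462)² + (+0.05363)² + (−0.45937)² + (+0.16362)² = 1.16076
Variance = 1.16076 / 7 = 0.16582
SE* = √0.16582

SE* = 0.4072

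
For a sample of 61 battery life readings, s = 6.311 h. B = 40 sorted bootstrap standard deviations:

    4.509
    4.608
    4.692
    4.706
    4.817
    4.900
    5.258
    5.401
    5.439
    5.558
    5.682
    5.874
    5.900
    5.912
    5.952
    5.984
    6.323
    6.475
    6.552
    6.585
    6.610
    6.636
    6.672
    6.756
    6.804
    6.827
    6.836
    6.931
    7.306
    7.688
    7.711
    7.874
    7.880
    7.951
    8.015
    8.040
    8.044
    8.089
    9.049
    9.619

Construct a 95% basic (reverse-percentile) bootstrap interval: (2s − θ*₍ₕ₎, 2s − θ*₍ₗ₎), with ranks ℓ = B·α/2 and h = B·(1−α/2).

(3.573, 8.113)

Percentile endpoints at ranks 1 and 39: θ*₍1₎ = 4.509, θ*₍39₎ = 9.049.
Basic interval reflects these around s:
  lower = 2 × 6.311 − 9.049 = 3.573
  upper = 2 × 6.311 − 4.509 = 8.113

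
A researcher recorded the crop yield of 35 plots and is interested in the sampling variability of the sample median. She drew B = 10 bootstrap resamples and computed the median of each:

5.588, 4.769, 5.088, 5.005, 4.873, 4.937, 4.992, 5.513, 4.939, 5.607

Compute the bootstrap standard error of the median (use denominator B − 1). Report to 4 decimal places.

Bootstrap SE is the standard deviation of the 10 replicate medians.
Mean of replicates: (5.588 + 4.769 + 5.088 + 5.005 + 4.873 + 4.937 + 4.992 + 5.513 + 4.939 + 5.607) / 10 = 51.311000 / 10 = 5.131100
Sum of squared deviations: (+0.456900)² + (−0.362100)² + (−0.043100)² + (−0.126100)² + (−0.258100)² + (−0.194100)² + (−0.139100)² + (+0.381900)² + (−0.192100)² + (+0.475900)² = 0.890503
Variance = 0.890503 / 9 = 0.098945
SE* = √0.098945

SE* = 0.3146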